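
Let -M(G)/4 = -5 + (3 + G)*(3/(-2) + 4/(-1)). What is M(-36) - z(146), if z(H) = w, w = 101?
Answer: -807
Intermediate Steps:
z(H) = 101
M(G) = 86 + 22*G (M(G) = -4*(-5 + (3 + G)*(3/(-2) + 4/(-1))) = -4*(-5 + (3 + G)*(3*(-½) + 4*(-1))) = -4*(-5 + (3 + G)*(-3/2 - 4)) = -4*(-5 + (3 + G)*(-11/2)) = -4*(-5 + (-33/2 - 11*G/2)) = -4*(-43/2 - 11*G/2) = 86 + 22*G)
M(-36) - z(146) = (86 + 22*(-36)) - 1*101 = (86 - 792) - 101 = -706 - 101 = -807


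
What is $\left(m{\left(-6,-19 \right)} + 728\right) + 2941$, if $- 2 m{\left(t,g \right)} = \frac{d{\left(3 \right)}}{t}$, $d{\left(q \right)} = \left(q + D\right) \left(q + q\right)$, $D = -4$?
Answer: $\frac{7337}{2} \approx 3668.5$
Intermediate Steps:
$d{\left(q \right)} = 2 q \left(-4 + q\right)$ ($d{\left(q \right)} = \left(q - 4\right) \left(q + q\right) = \left(-4 + q\right) 2 q = 2 q \left(-4 + q\right)$)
$m{\left(t,g \right)} = \frac{3}{t}$ ($m{\left(t,g \right)} = - \frac{2 \cdot 3 \left(-4 + 3\right) \frac{1}{t}}{2} = - \frac{2 \cdot 3 \left(-1\right) \frac{1}{t}}{2} = - \frac{\left(-6\right) \frac{1}{t}}{2} = \frac{3}{t}$)
$\left(m{\left(-6,-19 \right)} + 728\right) + 2941 = \left(\frac{3}{-6} + 728\right) + 2941 = \left(3 \left(- \frac{1}{6}\right) + 728\right) + 2941 = \left(- \frac{1}{2} + 728\right) + 2941 = \frac{1455}{2} + 2941 = \frac{7337}{2}$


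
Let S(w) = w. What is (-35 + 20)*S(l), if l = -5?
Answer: 75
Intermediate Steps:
(-35 + 20)*S(l) = (-35 + 20)*(-5) = -15*(-5) = 75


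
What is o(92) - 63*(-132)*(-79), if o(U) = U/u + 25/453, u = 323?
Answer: -96126265765/146319 ≈ -6.5696e+5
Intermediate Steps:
o(U) = 25/453 + U/323 (o(U) = U/323 + 25/453 = 25/453 + U/323)
o(92) - 63*(-132)*(-79) = (25/453 + (1/323)*92) - 63*(-132)*(-79) = (25/453 + 92/323) + 8316*(-79) = 49751/146319 - 656964 = -96126265765/146319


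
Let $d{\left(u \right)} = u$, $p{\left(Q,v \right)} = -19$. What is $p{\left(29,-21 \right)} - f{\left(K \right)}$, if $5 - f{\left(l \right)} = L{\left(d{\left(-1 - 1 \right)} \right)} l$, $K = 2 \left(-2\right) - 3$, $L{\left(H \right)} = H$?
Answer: $-10$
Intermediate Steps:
$K = -7$ ($K = -4 - 3 = -7$)
$f{\left(l \right)} = 5 + 2 l$ ($f{\left(l \right)} = 5 - \left(-1 - 1\right) l = 5 - - 2 l = 5 + 2 l$)
$p{\left(29,-21 \right)} - f{\left(K \right)} = -19 - \left(5 + 2 \left(-7\right)\right) = -19 - \left(5 - 14\right) = -19 - -9 = -19 + 9 = -10$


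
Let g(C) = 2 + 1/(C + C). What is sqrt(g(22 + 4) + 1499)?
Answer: sqrt(1014689)/26 ≈ 38.743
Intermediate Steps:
g(C) = 2 + 1/(2*C)
sqrt(g(22 + 4) + 1499) = sqrt((2 + 1/(2*(22 + 4))) + 1499) = sqrt((2 + (1/2)/26) + 1499) = sqrt((2 + (1/2)*(1/26)) + 1499) = sqrt((2 + 1/52) + 1499) = sqrt(105/52 + 1499) = sqrt(78053/52) = sqrt(1014689)/26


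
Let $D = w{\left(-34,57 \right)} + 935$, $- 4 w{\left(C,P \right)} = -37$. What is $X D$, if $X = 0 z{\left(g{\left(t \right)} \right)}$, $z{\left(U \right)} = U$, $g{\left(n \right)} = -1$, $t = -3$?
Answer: $0$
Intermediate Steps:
$w{\left(C,P \right)} = \frac{37}{4}$ ($w{\left(C,P \right)} = \left(- \frac{1}{4}\right) \left(-37\right) = \frac{37}{4}$)
$X = 0$ ($X = 0 \left(-1\right) = 0$)
$D = \frac{3777}{4}$ ($D = \frac{37}{4} + 935 = \frac{3777}{4} \approx 944.25$)
$X D = 0 \cdot \frac{3777}{4} = 0$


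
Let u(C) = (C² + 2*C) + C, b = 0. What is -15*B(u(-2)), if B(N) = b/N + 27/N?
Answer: 405/2 ≈ 202.50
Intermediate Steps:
u(C) = C² + 3*C
B(N) = 27/N (B(N) = 0/N + 27/N = 0 + 27/N = 27/N)
-15*B(u(-2)) = -405/((-2*(3 - 2))) = -405/((-2*1)) = -405/(-2) = -405*(-1)/2 = -15*(-27/2) = 405/2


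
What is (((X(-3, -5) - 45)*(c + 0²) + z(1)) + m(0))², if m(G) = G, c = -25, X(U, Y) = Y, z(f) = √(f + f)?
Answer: (1250 + √2)² ≈ 1.5660e+6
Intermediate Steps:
z(f) = √2*√f (z(f) = √(2*f) = √2*√f)
(((X(-3, -5) - 45)*(c + 0²) + z(1)) + m(0))² = (((-5 - 45)*(-25 + 0²) + √2*√1) + 0)² = ((-50*(-25 + 0) + √2*1) + 0)² = ((-50*(-25) + √2) + 0)² = ((1250 + √2) + 0)² = (1250 + √2)²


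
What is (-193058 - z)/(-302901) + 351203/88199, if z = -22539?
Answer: 121419345184/26715565299 ≈ 4.5449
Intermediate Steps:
(-193058 - z)/(-302901) + 351203/88199 = (-193058 - 1*(-22539))/(-302901) + 351203/88199 = (-193058 + 22539)*(-1/302901) + 351203*(1/88199) = -170519*(-1/302901) + 351203/88199 = 170519/302901 + 351203/88199 = 121419345184/26715565299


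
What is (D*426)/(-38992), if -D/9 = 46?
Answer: 44091/9748 ≈ 4.5231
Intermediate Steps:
D = -414 (D = -9*46 = -414)
(D*426)/(-38992) = -414*426/(-38992) = -176364*(-1/38992) = 44091/9748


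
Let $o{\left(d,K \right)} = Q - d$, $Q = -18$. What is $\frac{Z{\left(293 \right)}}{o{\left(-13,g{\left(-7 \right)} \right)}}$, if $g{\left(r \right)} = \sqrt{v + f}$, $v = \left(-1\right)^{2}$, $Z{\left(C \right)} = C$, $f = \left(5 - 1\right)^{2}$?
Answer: $- \frac{293}{5} \approx -58.6$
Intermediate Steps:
$f = 16$ ($f = 4^{2} = 16$)
$v = 1$
$g{\left(r \right)} = \sqrt{17}$ ($g{\left(r \right)} = \sqrt{1 + 16} = \sqrt{17}$)
$o{\left(d,K \right)} = -18 - d$
$\frac{Z{\left(293 \right)}}{o{\left(-13,g{\left(-7 \right)} \right)}} = \frac{293}{-18 - -13} = \frac{293}{-18 + 13} = \frac{293}{-5} = 293 \left(- \frac{1}{5}\right) = - \frac{293}{5}$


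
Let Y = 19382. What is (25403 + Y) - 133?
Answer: 44652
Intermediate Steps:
(25403 + Y) - 133 = (25403 + 19382) - 133 = 44785 - 133 = 44652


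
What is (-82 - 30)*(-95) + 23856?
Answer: 34496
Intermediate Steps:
(-82 - 30)*(-95) + 23856 = -112*(-95) + 23856 = 10640 + 23856 = 34496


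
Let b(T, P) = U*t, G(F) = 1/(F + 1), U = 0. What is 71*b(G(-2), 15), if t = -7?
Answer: 0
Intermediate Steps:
G(F) = 1/(1 + F)
b(T, P) = 0 (b(T, P) = 0*(-7) = 0)
71*b(G(-2), 15) = 71*0 = 0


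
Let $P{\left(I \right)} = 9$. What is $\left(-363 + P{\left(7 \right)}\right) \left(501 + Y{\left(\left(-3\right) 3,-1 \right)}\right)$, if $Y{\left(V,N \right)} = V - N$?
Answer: $-174522$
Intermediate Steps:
$\left(-363 + P{\left(7 \right)}\right) \left(501 + Y{\left(\left(-3\right) 3,-1 \right)}\right) = \left(-363 + 9\right) \left(501 - 8\right) = - 354 \left(501 + \left(-9 + 1\right)\right) = - 354 \left(501 - 8\right) = \left(-354\right) 493 = -174522$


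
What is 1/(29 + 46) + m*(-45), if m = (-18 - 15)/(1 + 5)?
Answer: 37127/150 ≈ 247.51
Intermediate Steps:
m = -11/2 (m = -33/6 = -33*⅙ = -11/2 ≈ -5.5000)
1/(29 + 46) + m*(-45) = 1/(29 + 46) - 11/2*(-45) = 1/75 + 495/2 = 37127/150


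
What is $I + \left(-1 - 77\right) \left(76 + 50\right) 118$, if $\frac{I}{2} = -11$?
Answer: $-1159726$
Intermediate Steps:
$I = -22$ ($I = 2 \left(-11\right) = -22$)
$I + \left(-1 - 77\right) \left(76 + 50\right) 118 = -22 + \left(-1 - 77\right) \left(76 + 50\right) 118 = -22 + \left(-78\right) 126 \cdot 118 = -22 - 1159704 = -1159726$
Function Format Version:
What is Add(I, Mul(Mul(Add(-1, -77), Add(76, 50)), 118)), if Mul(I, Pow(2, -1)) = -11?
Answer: -1159726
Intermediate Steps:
I = -22 (I = Mul(2, -11) = -22)
Add(I, Mul(Mul(Add(-1, -77), Add(76, 50)), 118)) = Add(-22, Mul(Mul(Add(-1, -77), Add(76, 50)), 118)) = Add(-22, Mul(Mul(-78, 126), 118)) = Add(-22, Mul(-9828, 118)) = Add(-22, -1159704) = -1159726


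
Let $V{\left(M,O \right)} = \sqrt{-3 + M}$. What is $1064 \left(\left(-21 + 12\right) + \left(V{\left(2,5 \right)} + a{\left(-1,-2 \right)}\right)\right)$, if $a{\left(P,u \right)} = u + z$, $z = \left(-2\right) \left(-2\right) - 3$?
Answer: $-10640 + 1064 i \approx -10640.0 + 1064.0 i$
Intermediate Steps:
$z = 1$ ($z = 4 - 3 = 1$)
$a{\left(P,u \right)} = 1 + u$ ($a{\left(P,u \right)} = u + 1 = 1 + u$)
$1064 \left(\left(-21 + 12\right) + \left(V{\left(2,5 \right)} + a{\left(-1,-2 \right)}\right)\right) = 1064 \left(\left(-21 + 12\right) + \left(\sqrt{-3 + 2} + \left(1 - 2\right)\right)\right) = 1064 \left(-9 - \left(1 - \sqrt{-1}\right)\right) = 1064 \left(-9 - \left(1 - i\right)\right) = 1064 \left(-10 + i\right) = -10640 + 1064 i$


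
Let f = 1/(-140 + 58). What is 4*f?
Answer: -2/41 ≈ -0.048781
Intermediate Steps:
f = -1/82 (f = 1/(-82) = -1/82 ≈ -0.012195)
4*f = 4*(-1/82) = -2/41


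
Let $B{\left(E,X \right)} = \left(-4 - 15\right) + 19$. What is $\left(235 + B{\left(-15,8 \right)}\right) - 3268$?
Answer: $-3033$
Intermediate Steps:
$B{\left(E,X \right)} = 0$ ($B{\left(E,X \right)} = -19 + 19 = 0$)
$\left(235 + B{\left(-15,8 \right)}\right) - 3268 = \left(235 + 0\right) - 3268 = 235 - 3268 = -3033$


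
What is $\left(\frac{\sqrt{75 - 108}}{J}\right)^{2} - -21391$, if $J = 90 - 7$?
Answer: $\frac{147362566}{6889} \approx 21391.0$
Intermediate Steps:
$J = 83$ ($J = 90 - 7 = 83$)
$\left(\frac{\sqrt{75 - 108}}{J}\right)^{2} - -21391 = \left(\frac{\sqrt{75 - 108}}{83}\right)^{2} - -21391 = \left(\sqrt{-33} \cdot \frac{1}{83}\right)^{2} + 21391 = \left(i \sqrt{33} \cdot \frac{1}{83}\right)^{2} + 21391 = \left(\frac{i \sqrt{33}}{83}\right)^{2} + 21391 = - \frac{33}{6889} + 21391 = \frac{147362566}{6889}$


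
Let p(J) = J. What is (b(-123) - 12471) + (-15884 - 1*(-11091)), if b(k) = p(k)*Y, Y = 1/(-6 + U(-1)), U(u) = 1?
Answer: -86197/5 ≈ -17239.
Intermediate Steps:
Y = -1/5 (Y = 1/(-6 + 1) = 1/(-5) = -1/5 ≈ -0.20000)
b(k) = -k/5 (b(k) = k*(-1/5) = -k/5)
(b(-123) - 12471) + (-15884 - 1*(-11091)) = (-1/5*(-123) - 12471) + (-15884 - 1*(-11091)) = (123/5 - 12471) + (-15884 + 11091) = -62232/5 - 4793 = -86197/5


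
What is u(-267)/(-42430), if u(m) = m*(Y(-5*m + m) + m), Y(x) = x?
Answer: 213867/42430 ≈ 5.0405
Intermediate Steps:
u(m) = -3*m² (u(m) = m*((-5*m + m) + m) = m*(-4*m + m) = m*(-3*m) = -3*m²)
u(-267)/(-42430) = -3*(-267)²/(-42430) = -3*71289*(-1/42430) = -213867*(-1/42430) = 213867/42430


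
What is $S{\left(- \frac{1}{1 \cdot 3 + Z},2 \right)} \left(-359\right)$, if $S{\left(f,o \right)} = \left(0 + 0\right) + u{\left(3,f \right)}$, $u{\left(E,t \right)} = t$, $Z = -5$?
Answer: $- \frac{359}{2} \approx -179.5$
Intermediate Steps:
$S{\left(f,o \right)} = f$ ($S{\left(f,o \right)} = \left(0 + 0\right) + f = 0 + f = f$)
$S{\left(- \frac{1}{1 \cdot 3 + Z},2 \right)} \left(-359\right) = - \frac{1}{1 \cdot 3 - 5} \left(-359\right) = - \frac{1}{3 - 5} \left(-359\right) = - \frac{1}{-2} \left(-359\right) = \left(-1\right) \left(- \frac{1}{2}\right) \left(-359\right) = \frac{1}{2} \left(-359\right) = - \frac{359}{2}$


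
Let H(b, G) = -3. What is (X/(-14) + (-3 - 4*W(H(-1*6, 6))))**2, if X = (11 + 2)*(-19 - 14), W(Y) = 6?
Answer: 2601/196 ≈ 13.270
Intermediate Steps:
X = -429 (X = 13*(-33) = -429)
(X/(-14) + (-3 - 4*W(H(-1*6, 6))))**2 = (-429/(-14) + (-3 - 4*6))**2 = (-429*(-1/14) + (-3 - 24))**2 = (429/14 - 27)**2 = (51/14)**2 = 2601/196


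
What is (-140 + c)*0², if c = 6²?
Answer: 0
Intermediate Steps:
c = 36
(-140 + c)*0² = (-140 + 36)*0² = -104*0 = 0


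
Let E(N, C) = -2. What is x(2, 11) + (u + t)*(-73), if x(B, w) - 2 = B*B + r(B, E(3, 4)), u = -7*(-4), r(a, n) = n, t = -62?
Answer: 2486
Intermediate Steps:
u = 28
x(B, w) = B**2 (x(B, w) = 2 + (B*B - 2) = 2 + (B**2 - 2) = 2 + (-2 + B**2) = B**2)
x(2, 11) + (u + t)*(-73) = 2**2 + (28 - 62)*(-73) = 4 - 34*(-73) = 4 + 2482 = 2486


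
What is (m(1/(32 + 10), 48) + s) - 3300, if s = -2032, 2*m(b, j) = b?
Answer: -447887/84 ≈ -5332.0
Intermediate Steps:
m(b, j) = b/2
(m(1/(32 + 10), 48) + s) - 3300 = (1/(2*(32 + 10)) - 2032) - 3300 = ((1/2)/42 - 2032) - 3300 = ((1/2)*(1/42) - 2032) - 3300 = (1/84 - 2032) - 3300 = -170687/84 - 3300 = -447887/84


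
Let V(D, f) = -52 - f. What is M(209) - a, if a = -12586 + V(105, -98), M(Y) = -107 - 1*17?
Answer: 12416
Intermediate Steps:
M(Y) = -124 (M(Y) = -107 - 17 = -124)
a = -12540 (a = -12586 + (-52 - 1*(-98)) = -12586 + (-52 + 98) = -12586 + 46 = -12540)
M(209) - a = -124 - 1*(-12540) = -124 + 12540 = 12416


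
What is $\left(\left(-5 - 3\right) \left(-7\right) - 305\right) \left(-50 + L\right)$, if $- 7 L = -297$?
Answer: $\frac{13197}{7} \approx 1885.3$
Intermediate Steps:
$L = \frac{297}{7}$ ($L = \left(- \frac{1}{7}\right) \left(-297\right) = \frac{297}{7} \approx 42.429$)
$\left(\left(-5 - 3\right) \left(-7\right) - 305\right) \left(-50 + L\right) = \left(\left(-5 - 3\right) \left(-7\right) - 305\right) \left(-50 + \frac{297}{7}\right) = \left(\left(-8\right) \left(-7\right) - 305\right) \left(- \frac{53}{7}\right) = \left(56 - 305\right) \left(- \frac{53}{7}\right) = \left(-249\right) \left(- \frac{53}{7}\right) = \frac{13197}{7}$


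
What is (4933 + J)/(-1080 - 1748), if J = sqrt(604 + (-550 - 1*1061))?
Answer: -4933/2828 - I*sqrt(1007)/2828 ≈ -1.7443 - 0.011221*I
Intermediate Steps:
J = I*sqrt(1007) (J = sqrt(604 + (-550 - 1061)) = sqrt(604 - 1611) = sqrt(-1007) = I*sqrt(1007) ≈ 31.733*I)
(4933 + J)/(-1080 - 1748) = (4933 + I*sqrt(1007))/(-1080 - 1748) = (4933 + I*sqrt(1007))/(-2828) = (4933 + I*sqrt(1007))*(-1/2828) = -4933/2828 - I*sqrt(1007)/2828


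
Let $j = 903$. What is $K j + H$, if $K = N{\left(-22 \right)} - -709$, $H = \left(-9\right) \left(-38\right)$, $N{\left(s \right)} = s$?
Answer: $620703$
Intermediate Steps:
$H = 342$
$K = 687$ ($K = -22 - -709 = -22 + 709 = 687$)
$K j + H = 687 \cdot 903 + 342 = 620361 + 342 = 620703$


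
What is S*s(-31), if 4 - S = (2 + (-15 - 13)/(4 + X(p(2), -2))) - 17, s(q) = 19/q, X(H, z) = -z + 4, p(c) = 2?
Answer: -2071/155 ≈ -13.361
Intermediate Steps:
X(H, z) = 4 - z
S = 109/5 (S = 4 - ((2 + (-15 - 13)/(4 + (4 - 1*(-2)))) - 17) = 4 - ((2 - 28/(4 + (4 + 2))) - 17) = 4 - ((2 - 28/(4 + 6)) - 17) = 4 - ((2 - 28/10) - 17) = 4 - ((2 - 28*1/10) - 17) = 4 - ((2 - 14/5) - 17) = 4 - (-4/5 - 17) = 4 - 1*(-89/5) = 4 + 89/5 = 109/5 ≈ 21.800)
S*s(-31) = 109*(19/(-31))/5 = 109*(19*(-1/31))/5 = (109/5)*(-19/31) = -2071/155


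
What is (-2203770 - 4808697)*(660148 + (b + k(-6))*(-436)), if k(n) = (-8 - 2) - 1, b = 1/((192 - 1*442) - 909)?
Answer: -5404301673522444/1159 ≈ -4.6629e+12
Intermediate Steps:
b = -1/1159 (b = 1/((192 - 442) - 909) = 1/(-250 - 909) = 1/(-1159) = -1/1159 ≈ -0.00086281)
k(n) = -11 (k(n) = -10 - 1 = -11)
(-2203770 - 4808697)*(660148 + (b + k(-6))*(-436)) = (-2203770 - 4808697)*(660148 + (-1/1159 - 11)*(-436)) = -7012467*(660148 - 12750/1159*(-436)) = -7012467*(660148 + 5559000/1159) = -7012467*770670532/1159 = -5404301673522444/1159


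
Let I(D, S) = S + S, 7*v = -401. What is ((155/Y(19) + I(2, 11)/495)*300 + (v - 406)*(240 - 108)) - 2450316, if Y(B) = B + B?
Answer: -1001582846/399 ≈ -2.5102e+6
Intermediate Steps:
v = -401/7 (v = (1/7)*(-401) = -401/7 ≈ -57.286)
Y(B) = 2*B
I(D, S) = 2*S
((155/Y(19) + I(2, 11)/495)*300 + (v - 406)*(240 - 108)) - 2450316 = ((155/((2*19)) + (2*11)/495)*300 + (-401/7 - 406)*(240 - 108)) - 2450316 = ((155/38 + 22*(1/495))*300 - 3243/7*132) - 2450316 = ((155*(1/38) + 2/45)*300 - 428076/7) - 2450316 = ((155/38 + 2/45)*300 - 428076/7) - 2450316 = ((7051/1710)*300 - 428076/7) - 2450316 = (70510/57 - 428076/7) - 2450316 = -23906762/399 - 2450316 = -1001582846/399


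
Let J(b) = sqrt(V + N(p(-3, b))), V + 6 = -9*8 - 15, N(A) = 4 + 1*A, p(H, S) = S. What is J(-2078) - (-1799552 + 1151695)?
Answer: 647857 + I*sqrt(2167) ≈ 6.4786e+5 + 46.551*I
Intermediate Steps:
N(A) = 4 + A
V = -93 (V = -6 + (-9*8 - 15) = -6 + (-72 - 15) = -6 - 87 = -93)
J(b) = sqrt(-89 + b) (J(b) = sqrt(-93 + (4 + b)) = sqrt(-89 + b))
J(-2078) - (-1799552 + 1151695) = sqrt(-89 - 2078) - (-1799552 + 1151695) = sqrt(-2167) - 1*(-647857) = I*sqrt(2167) + 647857 = 647857 + I*sqrt(2167)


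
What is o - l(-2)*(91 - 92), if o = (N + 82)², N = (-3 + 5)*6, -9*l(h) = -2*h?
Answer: 79520/9 ≈ 8835.6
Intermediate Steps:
l(h) = 2*h/9 (l(h) = -(-2)*h/9 = 2*h/9)
N = 12 (N = 2*6 = 12)
o = 8836 (o = (12 + 82)² = 94² = 8836)
o - l(-2)*(91 - 92) = 8836 - (2/9)*(-2)*(91 - 92) = 8836 - (-4)*(-1)/9 = 8836 - 1*4/9 = 8836 - 4/9 = 79520/9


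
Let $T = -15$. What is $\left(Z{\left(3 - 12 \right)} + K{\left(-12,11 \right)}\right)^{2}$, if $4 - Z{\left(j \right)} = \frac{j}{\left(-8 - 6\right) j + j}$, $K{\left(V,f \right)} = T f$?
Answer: $\frac{4376464}{169} \approx 25896.0$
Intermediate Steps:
$K{\left(V,f \right)} = - 15 f$
$Z{\left(j \right)} = \frac{53}{13}$ ($Z{\left(j \right)} = 4 - \frac{j}{\left(-8 - 6\right) j + j} = 4 - \frac{j}{- 14 j + j} = 4 - \frac{j}{\left(-13\right) j} = 4 - j \left(- \frac{1}{13 j}\right) = 4 - - \frac{1}{13} = 4 + \frac{1}{13} = \frac{53}{13}$)
$\left(Z{\left(3 - 12 \right)} + K{\left(-12,11 \right)}\right)^{2} = \left(\frac{53}{13} - 165\right)^{2} = \left(- \frac{2092}{13}\right)^{2} = \frac{4376464}{169}$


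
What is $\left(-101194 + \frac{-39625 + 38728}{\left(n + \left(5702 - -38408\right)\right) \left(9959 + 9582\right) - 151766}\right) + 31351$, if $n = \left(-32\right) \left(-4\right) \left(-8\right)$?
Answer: $- \frac{58793261894577}{841791760} \approx -69843.0$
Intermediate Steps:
$n = -1024$ ($n = 128 \left(-8\right) = -1024$)
$\left(-101194 + \frac{-39625 + 38728}{\left(n + \left(5702 - -38408\right)\right) \left(9959 + 9582\right) - 151766}\right) + 31351 = \left(-101194 + \frac{-39625 + 38728}{\left(-1024 + \left(5702 - -38408\right)\right) \left(9959 + 9582\right) - 151766}\right) + 31351 = \left(-101194 - \frac{897}{\left(-1024 + \left(5702 + 38408\right)\right) 19541 - 151766}\right) + 31351 = \left(-101194 - \frac{897}{\left(-1024 + 44110\right) 19541 - 151766}\right) + 31351 = \left(-101194 - \frac{897}{43086 \cdot 19541 - 151766}\right) + 31351 = \left(-101194 - \frac{897}{841943526 - 151766}\right) + 31351 = \left(-101194 - \frac{897}{841791760}\right) + 31351 = - \frac{85184275362337}{841791760} + 31351 = - \frac{58793261894577}{841791760}$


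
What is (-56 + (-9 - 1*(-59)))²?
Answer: 36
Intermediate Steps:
(-56 + (-9 - 1*(-59)))² = (-56 + (-9 + 59))² = (-56 + 50)² = (-6)² = 36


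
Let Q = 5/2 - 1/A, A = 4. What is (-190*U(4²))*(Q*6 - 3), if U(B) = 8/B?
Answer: -1995/2 ≈ -997.50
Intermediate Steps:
Q = 9/4 (Q = 5/2 - 1/4 = 5*(½) - 1*¼ = 5/2 - ¼ = 9/4 ≈ 2.2500)
(-190*U(4²))*(Q*6 - 3) = (-1520/(4²))*((9/4)*6 - 3) = (-1520/16)*(27/2 - 3) = -1520/16*(21/2) = -190*½*(21/2) = -95*21/2 = -1995/2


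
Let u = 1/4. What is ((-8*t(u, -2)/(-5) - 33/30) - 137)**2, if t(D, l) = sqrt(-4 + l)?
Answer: 76225/4 - 11048*I*sqrt(6)/25 ≈ 19056.0 - 1082.5*I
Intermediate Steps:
u = 1/4 (u = 1*(1/4) = 1/4 ≈ 0.25000)
((-8*t(u, -2)/(-5) - 33/30) - 137)**2 = ((-8*sqrt(-4 - 2)/(-5) - 33/30) - 137)**2 = ((-8*I*sqrt(6)*(-1/5) - 33*1/30) - 137)**2 = ((-8*I*sqrt(6)*(-1/5) - 11/10) - 137)**2 = ((8*I*sqrt(6)/5 - 11/10) - 137)**2 = ((-11/10 + 8*I*sqrt(6)/5) - 137)**2 = (-1381/10 + 8*I*sqrt(6)/5)**2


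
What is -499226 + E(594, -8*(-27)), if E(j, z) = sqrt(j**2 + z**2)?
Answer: -499226 + 54*sqrt(137) ≈ -4.9859e+5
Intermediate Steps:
-499226 + E(594, -8*(-27)) = -499226 + sqrt(594**2 + (-8*(-27))**2) = -499226 + sqrt(352836 + 216**2) = -499226 + sqrt(352836 + 46656) = -499226 + sqrt(399492) = -499226 + 54*sqrt(137)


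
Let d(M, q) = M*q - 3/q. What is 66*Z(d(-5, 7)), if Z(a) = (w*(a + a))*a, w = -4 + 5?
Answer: 8118528/49 ≈ 1.6568e+5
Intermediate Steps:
w = 1
d(M, q) = -3/q + M*q
Z(a) = 2*a² (Z(a) = (1*(a + a))*a = (1*(2*a))*a = (2*a)*a = 2*a²)
66*Z(d(-5, 7)) = 66*(2*(-3/7 - 5*7)²) = 66*(2*(-3*⅐ - 35)²) = 66*(2*(-3/7 - 35)²) = 66*(2*(-248/7)²) = 66*(2*(61504/49)) = 66*(123008/49) = 8118528/49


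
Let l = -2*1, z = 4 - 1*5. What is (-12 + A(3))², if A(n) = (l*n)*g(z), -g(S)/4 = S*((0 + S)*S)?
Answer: 1296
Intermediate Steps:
z = -1 (z = 4 - 5 = -1)
l = -2
g(S) = -4*S³ (g(S) = -4*S*(0 + S)*S = -4*S*S*S = -4*S*S² = -4*S³)
A(n) = -8*n (A(n) = (-2*n)*(-4*(-1)³) = (-2*n)*(-4*(-1)) = -2*n*4 = -8*n)
(-12 + A(3))² = (-12 - 8*3)² = (-12 - 24)² = (-36)² = 1296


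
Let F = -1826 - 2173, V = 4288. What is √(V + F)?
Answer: 17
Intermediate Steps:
F = -3999
√(V + F) = √(4288 - 3999) = √289 = 17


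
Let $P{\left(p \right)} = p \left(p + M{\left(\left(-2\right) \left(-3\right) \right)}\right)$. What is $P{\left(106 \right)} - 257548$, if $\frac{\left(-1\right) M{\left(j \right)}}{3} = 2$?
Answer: $-246948$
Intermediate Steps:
$M{\left(j \right)} = -6$ ($M{\left(j \right)} = \left(-3\right) 2 = -6$)
$P{\left(p \right)} = p \left(-6 + p\right)$ ($P{\left(p \right)} = p \left(p - 6\right) = p \left(-6 + p\right)$)
$P{\left(106 \right)} - 257548 = 106 \left(-6 + 106\right) - 257548 = 106 \cdot 100 - 257548 = 10600 - 257548 = -246948$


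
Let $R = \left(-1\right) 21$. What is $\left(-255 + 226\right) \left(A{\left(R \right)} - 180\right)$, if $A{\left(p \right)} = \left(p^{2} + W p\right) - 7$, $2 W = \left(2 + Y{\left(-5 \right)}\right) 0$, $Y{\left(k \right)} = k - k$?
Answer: $-7366$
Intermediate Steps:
$Y{\left(k \right)} = 0$
$R = -21$
$W = 0$ ($W = \frac{\left(2 + 0\right) 0}{2} = \frac{2 \cdot 0}{2} = \frac{1}{2} \cdot 0 = 0$)
$A{\left(p \right)} = -7 + p^{2}$ ($A{\left(p \right)} = \left(p^{2} + 0 p\right) - 7 = \left(p^{2} + 0\right) - 7 = p^{2} - 7 = -7 + p^{2}$)
$\left(-255 + 226\right) \left(A{\left(R \right)} - 180\right) = \left(-255 + 226\right) \left(\left(-7 + \left(-21\right)^{2}\right) - 180\right) = - 29 \left(\left(-7 + 441\right) - 180\right) = - 29 \left(434 - 180\right) = \left(-29\right) 254 = -7366$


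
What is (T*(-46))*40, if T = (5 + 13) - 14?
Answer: -7360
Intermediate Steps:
T = 4 (T = 18 - 14 = 4)
(T*(-46))*40 = (4*(-46))*40 = -184*40 = -7360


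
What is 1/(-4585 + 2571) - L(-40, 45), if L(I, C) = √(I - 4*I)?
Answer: -1/2014 - 2*√30 ≈ -10.955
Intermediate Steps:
L(I, C) = √3*√(-I) (L(I, C) = √(-3*I) = √3*√(-I))
1/(-4585 + 2571) - L(-40, 45) = 1/(-4585 + 2571) - √3*√(-1*(-40)) = 1/(-2014) - √3*√40 = -1/2014 - √3*2*√10 = -1/2014 - 2*√30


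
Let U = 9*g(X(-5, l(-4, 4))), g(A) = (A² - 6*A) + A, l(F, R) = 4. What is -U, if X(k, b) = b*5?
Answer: -2700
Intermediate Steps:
X(k, b) = 5*b
g(A) = A² - 5*A
U = 2700 (U = 9*((5*4)*(-5 + 5*4)) = 9*(20*(-5 + 20)) = 9*(20*15) = 9*300 = 2700)
-U = -1*2700 = -2700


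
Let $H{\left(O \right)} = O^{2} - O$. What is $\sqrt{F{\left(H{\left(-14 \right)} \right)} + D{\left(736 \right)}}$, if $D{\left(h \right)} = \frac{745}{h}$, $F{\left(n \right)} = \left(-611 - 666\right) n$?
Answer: $\frac{5 i \sqrt{363165170}}{184} \approx 517.85 i$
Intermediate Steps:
$F{\left(n \right)} = - 1277 n$ ($F{\left(n \right)} = \left(-611 - 666\right) n = - 1277 n$)
$\sqrt{F{\left(H{\left(-14 \right)} \right)} + D{\left(736 \right)}} = \sqrt{- 1277 \left(- 14 \left(-1 - 14\right)\right) + \frac{745}{736}} = \sqrt{- 1277 \left(\left(-14\right) \left(-15\right)\right) + 745 \cdot \frac{1}{736}} = \sqrt{\left(-1277\right) 210 + \frac{745}{736}} = \sqrt{-268170 + \frac{745}{736}} = \sqrt{- \frac{197372375}{736}} = \frac{5 i \sqrt{363165170}}{184}$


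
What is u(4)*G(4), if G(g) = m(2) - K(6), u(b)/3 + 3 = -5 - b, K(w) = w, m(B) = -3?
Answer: 324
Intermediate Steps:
u(b) = -24 - 3*b (u(b) = -9 + 3*(-5 - b) = -9 + (-15 - 3*b) = -24 - 3*b)
G(g) = -9 (G(g) = -3 - 1*6 = -3 - 6 = -9)
u(4)*G(4) = (-24 - 3*4)*(-9) = (-24 - 12)*(-9) = -36*(-9) = 324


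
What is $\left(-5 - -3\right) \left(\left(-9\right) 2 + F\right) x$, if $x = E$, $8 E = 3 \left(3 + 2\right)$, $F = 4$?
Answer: $\frac{105}{2} \approx 52.5$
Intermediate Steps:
$E = \frac{15}{8}$ ($E = \frac{3 \left(3 + 2\right)}{8} = \frac{3 \cdot 5}{8} = \frac{1}{8} \cdot 15 = \frac{15}{8} \approx 1.875$)
$x = \frac{15}{8} \approx 1.875$
$\left(-5 - -3\right) \left(\left(-9\right) 2 + F\right) x = \left(-5 - -3\right) \left(\left(-9\right) 2 + 4\right) \frac{15}{8} = \left(-5 + 3\right) \left(-18 + 4\right) \frac{15}{8} = - 2 \left(\left(-14\right) \frac{15}{8}\right) = \left(-2\right) \left(- \frac{105}{4}\right) = \frac{105}{2}$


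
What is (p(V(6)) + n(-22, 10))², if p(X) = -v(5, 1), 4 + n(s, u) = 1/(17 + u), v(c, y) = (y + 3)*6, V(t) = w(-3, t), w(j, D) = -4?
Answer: 570025/729 ≈ 781.93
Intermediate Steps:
V(t) = -4
v(c, y) = 18 + 6*y (v(c, y) = (3 + y)*6 = 18 + 6*y)
n(s, u) = -4 + 1/(17 + u)
p(X) = -24 (p(X) = -(18 + 6*1) = -(18 + 6) = -1*24 = -24)
(p(V(6)) + n(-22, 10))² = (-24 + (-67 - 4*10)/(17 + 10))² = (-24 + (-67 - 40)/27)² = (-24 + (1/27)*(-107))² = (-24 - 107/27)² = (-755/27)² = 570025/729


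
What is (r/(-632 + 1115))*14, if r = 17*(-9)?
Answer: -102/23 ≈ -4.4348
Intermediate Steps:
r = -153
(r/(-632 + 1115))*14 = -153/(-632 + 1115)*14 = -153/483*14 = -153*1/483*14 = -51/161*14 = -102/23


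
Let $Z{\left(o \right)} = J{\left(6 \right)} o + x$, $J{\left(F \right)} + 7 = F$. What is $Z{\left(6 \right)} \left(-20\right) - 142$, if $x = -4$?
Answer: $58$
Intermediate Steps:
$J{\left(F \right)} = -7 + F$
$Z{\left(o \right)} = -4 - o$ ($Z{\left(o \right)} = \left(-7 + 6\right) o - 4 = - o - 4 = -4 - o$)
$Z{\left(6 \right)} \left(-20\right) - 142 = \left(-4 - 6\right) \left(-20\right) - 142 = \left(-10\right) \left(-20\right) - 142 = 200 - 142 = 58$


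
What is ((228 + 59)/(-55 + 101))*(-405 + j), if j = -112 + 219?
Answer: -42763/23 ≈ -1859.3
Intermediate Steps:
j = 107
((228 + 59)/(-55 + 101))*(-405 + j) = ((228 + 59)/(-55 + 101))*(-405 + 107) = (287/46)*(-298) = -42763/23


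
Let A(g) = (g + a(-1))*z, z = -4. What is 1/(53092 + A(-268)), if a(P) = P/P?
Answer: 1/54160 ≈ 1.8464e-5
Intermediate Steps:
a(P) = 1
A(g) = -4 - 4*g (A(g) = (g + 1)*(-4) = (1 + g)*(-4) = -4 - 4*g)
1/(53092 + A(-268)) = 1/(53092 + (-4 - 4*(-268))) = 1/(53092 + (-4 + 1072)) = 1/(53092 + 1068) = 1/54160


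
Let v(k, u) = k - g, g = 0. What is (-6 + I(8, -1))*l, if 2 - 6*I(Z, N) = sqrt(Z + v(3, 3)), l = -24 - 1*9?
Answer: 187 + 11*sqrt(11)/2 ≈ 205.24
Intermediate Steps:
v(k, u) = k (v(k, u) = k - 1*0 = k + 0 = k)
l = -33 (l = -24 - 9 = -33)
I(Z, N) = 1/3 - sqrt(3 + Z)/6 (I(Z, N) = 1/3 - sqrt(Z + 3)/6 = 1/3 - sqrt(3 + Z)/6)
(-6 + I(8, -1))*l = (-6 + (1/3 - sqrt(3 + 8)/6))*(-33) = (-6 + (1/3 - sqrt(11)/6))*(-33) = (-17/3 - sqrt(11)/6)*(-33) = 187 + 11*sqrt(11)/2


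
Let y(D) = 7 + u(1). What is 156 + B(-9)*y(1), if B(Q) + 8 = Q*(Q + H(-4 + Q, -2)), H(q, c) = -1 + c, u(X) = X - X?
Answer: 856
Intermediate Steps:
u(X) = 0
y(D) = 7 (y(D) = 7 + 0 = 7)
B(Q) = -8 + Q*(-3 + Q) (B(Q) = -8 + Q*(Q + (-1 - 2)) = -8 + Q*(Q - 3) = -8 + Q*(-3 + Q))
156 + B(-9)*y(1) = 156 + (-8 + (-9)**2 - 3*(-9))*7 = 156 + (-8 + 81 + 27)*7 = 156 + 100*7 = 156 + 700 = 856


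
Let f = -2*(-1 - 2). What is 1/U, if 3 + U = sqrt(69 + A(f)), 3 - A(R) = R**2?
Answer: 1/3 ≈ 0.33333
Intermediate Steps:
f = 6 (f = -2*(-3) = 6)
A(R) = 3 - R**2
U = 3 (U = -3 + sqrt(69 + (3 - 1*6**2)) = -3 + sqrt(69 + (3 - 1*36)) = -3 + sqrt(69 + (3 - 36)) = -3 + sqrt(69 - 33) = -3 + sqrt(36) = -3 + 6 = 3)
1/U = 1/3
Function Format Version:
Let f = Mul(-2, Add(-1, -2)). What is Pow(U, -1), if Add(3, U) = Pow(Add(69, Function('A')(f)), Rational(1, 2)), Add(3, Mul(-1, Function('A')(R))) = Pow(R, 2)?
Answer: Rational(1, 3) ≈ 0.33333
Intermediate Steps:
f = 6 (f = Mul(-2, -3) = 6)
Function('A')(R) = Add(3, Mul(-1, Pow(R, 2)))
U = 3 (U = Add(-3, Pow(Add(69, Add(3, Mul(-1, Pow(6, 2)))), Rational(1, 2))) = Add(-3, Pow(Add(69, Add(3, Mul(-1, 36))), Rational(1, 2))) = Add(-3, Pow(Add(69, Add(3, -36)), Rational(1, 2))) = Add(-3, Pow(Add(69, -33), Rational(1, 2))) = Add(-3, Pow(36, Rational(1, 2))) = Add(-3, 6) = 3)
Pow(U, -1) = Pow(3, -1) = Rational(1, 3)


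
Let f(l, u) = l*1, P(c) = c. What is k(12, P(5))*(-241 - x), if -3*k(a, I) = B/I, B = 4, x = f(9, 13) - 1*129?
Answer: 484/15 ≈ 32.267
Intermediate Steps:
f(l, u) = l
x = -120 (x = 9 - 1*129 = 9 - 129 = -120)
k(a, I) = -4/(3*I)
k(12, P(5))*(-241 - x) = (-4/3/5)*(-241 - 1*(-120)) = (-4/3*1/5)*(-241 + 120) = -4/15*(-121) = 484/15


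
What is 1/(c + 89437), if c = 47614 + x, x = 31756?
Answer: 1/168807 ≈ 5.9239e-6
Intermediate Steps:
c = 79370 (c = 47614 + 31756 = 79370)
1/(c + 89437) = 1/(79370 + 89437) = 1/168807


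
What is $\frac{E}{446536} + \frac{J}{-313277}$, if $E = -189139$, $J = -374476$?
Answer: $\frac{107964116633}{139889458472} \approx 0.77178$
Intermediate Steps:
$\frac{E}{446536} + \frac{J}{-313277} = - \frac{189139}{446536} - \frac{374476}{-313277} = \left(-189139\right) \frac{1}{446536} - - \frac{374476}{313277} = - \frac{189139}{446536} + \frac{374476}{313277} = \frac{107964116633}{139889458472}$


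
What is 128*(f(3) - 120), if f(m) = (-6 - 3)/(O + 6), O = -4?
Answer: -15936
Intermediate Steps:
f(m) = -9/2 (f(m) = (-6 - 3)/(-4 + 6) = -9/2)
128*(f(3) - 120) = 128*(-9/2 - 120) = 128*(-249/2) = -15936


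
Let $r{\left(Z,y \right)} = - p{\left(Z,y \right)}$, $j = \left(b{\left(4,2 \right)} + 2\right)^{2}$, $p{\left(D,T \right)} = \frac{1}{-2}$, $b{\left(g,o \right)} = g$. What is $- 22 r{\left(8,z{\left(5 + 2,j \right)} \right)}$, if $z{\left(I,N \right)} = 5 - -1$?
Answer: $-11$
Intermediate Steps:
$p{\left(D,T \right)} = - \frac{1}{2}$
$j = 36$ ($j = \left(4 + 2\right)^{2} = 6^{2} = 36$)
$z{\left(I,N \right)} = 6$ ($z{\left(I,N \right)} = 5 + 1 = 6$)
$r{\left(Z,y \right)} = \frac{1}{2}$ ($r{\left(Z,y \right)} = \left(-1\right) \left(- \frac{1}{2}\right) = \frac{1}{2}$)
$- 22 r{\left(8,z{\left(5 + 2,j \right)} \right)} = \left(-22\right) \frac{1}{2} = -11$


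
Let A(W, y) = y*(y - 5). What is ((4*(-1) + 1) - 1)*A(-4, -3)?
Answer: -96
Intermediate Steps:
A(W, y) = y*(-5 + y)
((4*(-1) + 1) - 1)*A(-4, -3) = ((4*(-1) + 1) - 1)*(-3*(-5 - 3)) = ((-4 + 1) - 1)*(-3*(-8)) = (-3 - 1)*24 = -4*24 = -96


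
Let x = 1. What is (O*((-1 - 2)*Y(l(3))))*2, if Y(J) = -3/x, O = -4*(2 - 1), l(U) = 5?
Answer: -72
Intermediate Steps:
O = -4 (O = -4*1 = -4)
Y(J) = -3 (Y(J) = -3/1 = -3*1 = -3)
(O*((-1 - 2)*Y(l(3))))*2 = -4*(-1 - 2)*(-3)*2 = -(-12)*(-3)*2 = -4*9*2 = -36*2 = -72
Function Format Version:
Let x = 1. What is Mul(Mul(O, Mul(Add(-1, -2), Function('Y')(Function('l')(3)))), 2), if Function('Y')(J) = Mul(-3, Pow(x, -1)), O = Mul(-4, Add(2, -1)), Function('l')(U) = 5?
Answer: -72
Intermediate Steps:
O = -4 (O = Mul(-4, 1) = -4)
Function('Y')(J) = -3 (Function('Y')(J) = Mul(-3, Pow(1, -1)) = Mul(-3, 1) = -3)
Mul(Mul(O, Mul(Add(-1, -2), Function('Y')(Function('l')(3)))), 2) = Mul(Mul(-4, Mul(Add(-1, -2), -3)), 2) = Mul(Mul(-4, Mul(-3, -3)), 2) = Mul(Mul(-4, 9), 2) = Mul(-36, 2) = -72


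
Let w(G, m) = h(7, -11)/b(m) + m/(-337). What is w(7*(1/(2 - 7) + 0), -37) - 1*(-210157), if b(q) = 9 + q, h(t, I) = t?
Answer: 283291447/1348 ≈ 2.1016e+5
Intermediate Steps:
w(G, m) = 7/(9 + m) - m/337 (w(G, m) = 7/(9 + m) + m/(-337) = 7/(9 + m) + m*(-1/337) = 7/(9 + m) - m/337)
w(7*(1/(2 - 7) + 0), -37) - 1*(-210157) = (2359 - 1*(-37)*(9 - 37))/(337*(9 - 37)) - 1*(-210157) = (1/337)*(2359 - 1*(-37)*(-28))/(-28) + 210157 = (1/337)*(-1/28)*(2359 - 1036) + 210157 = (1/337)*(-1/28)*1323 + 210157 = -189/1348 + 210157 = 283291447/1348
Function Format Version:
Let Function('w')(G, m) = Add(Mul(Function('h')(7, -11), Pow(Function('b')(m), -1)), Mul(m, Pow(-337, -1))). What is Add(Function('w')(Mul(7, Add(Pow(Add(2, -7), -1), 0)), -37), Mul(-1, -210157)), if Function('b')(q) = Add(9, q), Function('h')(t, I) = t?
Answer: Rational(283291447, 1348) ≈ 2.1016e+5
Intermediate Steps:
Function('w')(G, m) = Add(Mul(7, Pow(Add(9, m), -1)), Mul(Rational(-1, 337), m)) (Function('w')(G, m) = Add(Mul(7, Pow(Add(9, m), -1)), Mul(m, Pow(-337, -1))) = Add(Mul(7, Pow(Add(9, m), -1)), Mul(m, Rational(-1, 337))) = Add(Mul(7, Pow(Add(9, m), -1)), Mul(Rational(-1, 337), m)))
Add(Function('w')(Mul(7, Add(Pow(Add(2, -7), -1), 0)), -37), Mul(-1, -210157)) = Add(Mul(Rational(1, 337), Pow(Add(9, -37), -1), Add(2359, Mul(-1, -37, Add(9, -37)))), Mul(-1, -210157)) = Add(Mul(Rational(1, 337), Pow(-28, -1), Add(2359, Mul(-1, -37, -28))), 210157) = Add(Mul(Rational(1, 337), Rational(-1, 28), Add(2359, -1036)), 210157) = Add(Mul(Rational(1, 337), Rational(-1, 28), 1323), 210157) = Add(Rational(-189, 1348), 210157) = Rational(283291447, 1348)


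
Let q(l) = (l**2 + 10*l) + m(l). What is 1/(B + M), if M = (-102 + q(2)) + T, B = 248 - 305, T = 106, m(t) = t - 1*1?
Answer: -1/28 ≈ -0.035714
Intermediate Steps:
m(t) = -1 + t (m(t) = t - 1 = -1 + t)
q(l) = -1 + l**2 + 11*l (q(l) = (l**2 + 10*l) + (-1 + l) = -1 + l**2 + 11*l)
B = -57
M = 29 (M = (-102 + (-1 + 2**2 + 11*2)) + 106 = (-102 + (-1 + 4 + 22)) + 106 = (-102 + 25) + 106 = -77 + 106 = 29)
1/(B + M) = 1/(-57 + 29) = 1/(-28) = -1/28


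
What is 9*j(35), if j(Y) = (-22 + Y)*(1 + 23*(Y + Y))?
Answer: 188487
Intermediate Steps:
j(Y) = (1 + 46*Y)*(-22 + Y) (j(Y) = (-22 + Y)*(1 + 23*(2*Y)) = (-22 + Y)*(1 + 46*Y) = (1 + 46*Y)*(-22 + Y))
9*j(35) = 9*(-22 - 1011*35 + 46*35²) = 9*(-22 - 35385 + 46*1225) = 9*(-22 - 35385 + 56350) = 9*20943 = 188487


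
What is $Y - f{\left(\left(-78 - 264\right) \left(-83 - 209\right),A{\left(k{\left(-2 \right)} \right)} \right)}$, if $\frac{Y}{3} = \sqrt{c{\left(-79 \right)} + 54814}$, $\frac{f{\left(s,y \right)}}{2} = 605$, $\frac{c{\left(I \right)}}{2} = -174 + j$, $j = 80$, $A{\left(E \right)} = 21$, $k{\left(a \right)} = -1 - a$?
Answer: $-1210 + 3 \sqrt{54626} \approx -508.83$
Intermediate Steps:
$c{\left(I \right)} = -188$ ($c{\left(I \right)} = 2 \left(-174 + 80\right) = 2 \left(-94\right) = -188$)
$f{\left(s,y \right)} = 1210$ ($f{\left(s,y \right)} = 2 \cdot 605 = 1210$)
$Y = 3 \sqrt{54626}$ ($Y = 3 \sqrt{-188 + 54814} = 3 \sqrt{54626} \approx 701.17$)
$Y - f{\left(\left(-78 - 264\right) \left(-83 - 209\right),A{\left(k{\left(-2 \right)} \right)} \right)} = 3 \sqrt{54626} - 1210 = -1210 + 3 \sqrt{54626}$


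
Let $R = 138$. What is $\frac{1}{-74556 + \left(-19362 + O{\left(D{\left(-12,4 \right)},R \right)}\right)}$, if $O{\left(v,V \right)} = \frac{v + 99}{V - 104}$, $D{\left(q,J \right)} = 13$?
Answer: $- \frac{17}{1596550} \approx -1.0648 \cdot 10^{-5}$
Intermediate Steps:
$O{\left(v,V \right)} = \frac{99 + v}{-104 + V}$
$\frac{1}{-74556 + \left(-19362 + O{\left(D{\left(-12,4 \right)},R \right)}\right)} = \frac{1}{-74556 - \left(19362 - \frac{99 + 13}{-104 + 138}\right)} = \frac{1}{-74556 - \left(19362 - \frac{1}{34} \cdot 112\right)} = \frac{1}{-74556 + \left(-19362 + \frac{1}{34} \cdot 112\right)} = \frac{1}{-74556 + \left(-19362 + \frac{56}{17}\right)} = \frac{1}{-74556 - \frac{329098}{17}} = \frac{1}{- \frac{1596550}{17}} = - \frac{17}{1596550}$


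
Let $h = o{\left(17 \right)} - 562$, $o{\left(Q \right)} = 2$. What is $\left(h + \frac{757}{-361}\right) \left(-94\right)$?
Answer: $\frac{19074198}{361} \approx 52837.0$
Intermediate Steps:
$h = -560$ ($h = 2 - 562 = -560$)
$\left(h + \frac{757}{-361}\right) \left(-94\right) = \left(-560 + \frac{757}{-361}\right) \left(-94\right) = \left(-560 + 757 \left(- \frac{1}{361}\right)\right) \left(-94\right) = \left(-560 - \frac{757}{361}\right) \left(-94\right) = \left(- \frac{202917}{361}\right) \left(-94\right) = \frac{19074198}{361}$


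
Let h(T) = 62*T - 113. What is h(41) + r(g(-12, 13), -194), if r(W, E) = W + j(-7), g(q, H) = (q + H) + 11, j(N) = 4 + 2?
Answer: 2447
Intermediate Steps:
j(N) = 6
g(q, H) = 11 + H + q (g(q, H) = (H + q) + 11 = 11 + H + q)
r(W, E) = 6 + W (r(W, E) = W + 6 = 6 + W)
h(T) = -113 + 62*T
h(41) + r(g(-12, 13), -194) = (-113 + 62*41) + (6 + (11 + 13 - 12)) = (-113 + 2542) + (6 + 12) = 2429 + 18 = 2447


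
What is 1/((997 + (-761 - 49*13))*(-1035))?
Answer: 1/415035 ≈ 2.4094e-6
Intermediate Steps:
1/((997 + (-761 - 49*13))*(-1035)) = 1/((997 + (-761 - 637))*(-1035)) = 1/((997 - 1398)*(-1035)) = 1/(-401*(-1035)) = 1/415035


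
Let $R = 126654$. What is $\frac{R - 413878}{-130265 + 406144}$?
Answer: $- \frac{287224}{275879} \approx -1.0411$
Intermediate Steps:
$\frac{R - 413878}{-130265 + 406144} = \frac{126654 - 413878}{-130265 + 406144} = - \frac{287224}{275879}$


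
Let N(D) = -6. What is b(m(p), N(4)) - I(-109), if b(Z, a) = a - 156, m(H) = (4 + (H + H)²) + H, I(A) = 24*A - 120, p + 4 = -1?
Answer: 2574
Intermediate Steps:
p = -5 (p = -4 - 1 = -5)
I(A) = -120 + 24*A
m(H) = 4 + H + 4*H² (m(H) = (4 + (2*H)²) + H = (4 + 4*H²) + H = 4 + H + 4*H²)
b(Z, a) = -156 + a
b(m(p), N(4)) - I(-109) = (-156 - 6) - (-120 + 24*(-109)) = -162 - (-120 - 2616) = -162 - 1*(-2736) = -162 + 2736 = 2574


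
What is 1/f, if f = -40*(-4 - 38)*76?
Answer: 1/127680 ≈ 7.8321e-6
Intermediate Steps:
f = 127680 (f = -40*(-42)*76 = 1680*76 = 127680)
1/f = 1/127680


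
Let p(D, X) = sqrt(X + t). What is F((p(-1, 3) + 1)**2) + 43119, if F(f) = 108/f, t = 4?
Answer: 43143 - 6*sqrt(7) ≈ 43127.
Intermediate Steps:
p(D, X) = sqrt(4 + X) (p(D, X) = sqrt(X + 4) = sqrt(4 + X))
F((p(-1, 3) + 1)**2) + 43119 = 108/((sqrt(4 + 3) + 1)**2) + 43119 = 108/((sqrt(7) + 1)**2) + 43119 = 108/((1 + sqrt(7))**2) + 43119 = 108/(1 + sqrt(7))**2 + 43119 = 43119 + 108/(1 + sqrt(7))**2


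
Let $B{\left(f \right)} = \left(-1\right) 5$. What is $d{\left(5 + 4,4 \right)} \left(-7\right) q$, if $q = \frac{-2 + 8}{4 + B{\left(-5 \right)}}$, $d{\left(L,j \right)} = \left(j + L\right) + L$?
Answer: $924$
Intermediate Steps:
$B{\left(f \right)} = -5$
$d{\left(L,j \right)} = j + 2 L$ ($d{\left(L,j \right)} = \left(L + j\right) + L = j + 2 L$)
$q = -6$ ($q = \frac{-2 + 8}{4 - 5} = \frac{6}{-1} = 6 \left(-1\right) = -6$)
$d{\left(5 + 4,4 \right)} \left(-7\right) q = \left(4 + 2 \left(5 + 4\right)\right) \left(-7\right) \left(-6\right) = \left(4 + 2 \cdot 9\right) \left(-7\right) \left(-6\right) = \left(4 + 18\right) \left(-7\right) \left(-6\right) = 22 \left(-7\right) \left(-6\right) = \left(-154\right) \left(-6\right) = 924$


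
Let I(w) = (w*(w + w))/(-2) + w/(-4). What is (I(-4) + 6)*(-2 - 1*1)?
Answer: 27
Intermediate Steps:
I(w) = -w² - w/4 (I(w) = (w*(2*w))*(-½) + w*(-¼) = (2*w²)*(-½) - w/4 = -w² - w/4)
(I(-4) + 6)*(-2 - 1*1) = (-1*(-4)*(¼ - 4) + 6)*(-2 - 1*1) = (-1*(-4)*(-15/4) + 6)*(-2 - 1) = (-15 + 6)*(-3) = -9*(-3) = 27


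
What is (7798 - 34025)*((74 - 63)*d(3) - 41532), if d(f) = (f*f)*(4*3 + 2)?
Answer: 1052909142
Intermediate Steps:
d(f) = 14*f² (d(f) = f²*(12 + 2) = f²*14 = 14*f²)
(7798 - 34025)*((74 - 63)*d(3) - 41532) = (7798 - 34025)*((74 - 63)*(14*3²) - 41532) = -26227*(11*(14*9) - 41532) = -26227*(11*126 - 41532) = -26227*(1386 - 41532) = -26227*(-40146) = 1052909142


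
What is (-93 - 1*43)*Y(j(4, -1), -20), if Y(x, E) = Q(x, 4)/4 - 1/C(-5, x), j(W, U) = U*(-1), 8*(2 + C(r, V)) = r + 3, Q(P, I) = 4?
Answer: -1768/9 ≈ -196.44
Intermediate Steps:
C(r, V) = -13/8 + r/8 (C(r, V) = -2 + (r + 3)/8 = -2 + (3 + r)/8 = -2 + (3/8 + r/8) = -13/8 + r/8)
j(W, U) = -U
Y(x, E) = 13/9 (Y(x, E) = 4/4 - 1/(-13/8 + (⅛)*(-5)) = 4*(¼) - 1/(-13/8 - 5/8) = 1 - 1/(-9/4) = 1 - 1*(-4/9) = 1 + 4/9 = 13/9)
(-93 - 1*43)*Y(j(4, -1), -20) = (-93 - 1*43)*(13/9) = (-93 - 43)*(13/9) = -136*13/9 = -1768/9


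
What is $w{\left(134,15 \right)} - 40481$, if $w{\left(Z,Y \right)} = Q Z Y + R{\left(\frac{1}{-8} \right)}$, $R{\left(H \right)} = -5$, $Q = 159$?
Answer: $279104$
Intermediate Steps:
$w{\left(Z,Y \right)} = -5 + 159 Y Z$ ($w{\left(Z,Y \right)} = 159 Z Y - 5 = 159 Y Z - 5 = -5 + 159 Y Z$)
$w{\left(134,15 \right)} - 40481 = \left(-5 + 159 \cdot 15 \cdot 134\right) - 40481 = \left(-5 + 319590\right) - 40481 = 319585 - 40481 = 279104$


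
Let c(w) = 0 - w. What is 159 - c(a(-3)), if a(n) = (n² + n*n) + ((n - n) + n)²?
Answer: 186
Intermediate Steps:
a(n) = 3*n² (a(n) = (n² + n²) + (0 + n)² = 2*n² + n² = 3*n²)
c(w) = -w
159 - c(a(-3)) = 159 - (-1)*3*(-3)² = 159 - (-1)*3*9 = 159 - (-1)*27 = 159 - 1*(-27) = 159 + 27 = 186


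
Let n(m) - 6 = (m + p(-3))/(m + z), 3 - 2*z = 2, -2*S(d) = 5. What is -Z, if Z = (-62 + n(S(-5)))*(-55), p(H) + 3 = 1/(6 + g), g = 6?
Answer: -70345/24 ≈ -2931.0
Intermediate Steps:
S(d) = -5/2 (S(d) = -½*5 = -5/2)
z = ½ (z = 3/2 - ½*2 = 3/2 - 1 = ½ ≈ 0.50000)
p(H) = -35/12 (p(H) = -3 + 1/(6 + 6) = -3 + 1/12 = -35/12)
n(m) = 6 + (-35/12 + m)/(½ + m) (n(m) = 6 + (m - 35/12)/(m + ½) = 6 + (-35/12 + m)/(½ + m))
Z = 70345/24 (Z = (-62 + (1 + 84*(-5/2))/(6*(1 + 2*(-5/2))))*(-55) = (-62 + (1 - 210)/(6*(1 - 5)))*(-55) = (-62 + (⅙)*(-209)/(-4))*(-55) = (-62 + (⅙)*(-¼)*(-209))*(-55) = (-62 + 209/24)*(-55) = -1279/24*(-55) = 70345/24 ≈ 2931.0)
-Z = -1*70345/24 = -70345/24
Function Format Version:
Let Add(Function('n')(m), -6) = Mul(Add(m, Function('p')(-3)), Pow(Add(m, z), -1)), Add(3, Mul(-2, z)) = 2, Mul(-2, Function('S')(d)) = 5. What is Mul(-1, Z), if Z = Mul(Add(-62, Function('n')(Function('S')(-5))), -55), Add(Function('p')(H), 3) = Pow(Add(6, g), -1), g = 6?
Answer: Rational(-70345, 24) ≈ -2931.0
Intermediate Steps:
Function('S')(d) = Rational(-5, 2) (Function('S')(d) = Mul(Rational(-1, 2), 5) = Rational(-5, 2))
z = Rational(1, 2) (z = Add(Rational(3, 2), Mul(Rational(-1, 2), 2)) = Add(Rational(3, 2), -1) = Rational(1, 2) ≈ 0.50000)
Function('p')(H) = Rational(-35, 12) (Function('p')(H) = Add(-3, Pow(Add(6, 6), -1)) = Add(-3, Pow(12, -1)) = Add(-3, Rational(1, 12)) = Rational(-35, 12))
Function('n')(m) = Add(6, Mul(Pow(Add(Rational(1, 2), m), -1), Add(Rational(-35, 12), m))) (Function('n')(m) = Add(6, Mul(Add(m, Rational(-35, 12)), Pow(Add(m, Rational(1, 2)), -1))) = Add(6, Mul(Add(Rational(-35, 12), m), Pow(Add(Rational(1, 2), m), -1))) = Add(6, Mul(Pow(Add(Rational(1, 2), m), -1), Add(Rational(-35, 12), m))))
Z = Rational(70345, 24) (Z = Mul(Add(-62, Mul(Rational(1, 6), Pow(Add(1, Mul(2, Rational(-5, 2))), -1), Add(1, Mul(84, Rational(-5, 2))))), -55) = Mul(Add(-62, Mul(Rational(1, 6), Pow(Add(1, -5), -1), Add(1, -210))), -55) = Mul(Add(-62, Mul(Rational(1, 6), Pow(-4, -1), -209)), -55) = Mul(Add(-62, Mul(Rational(1, 6), Rational(-1, 4), -209)), -55) = Mul(Add(-62, Rational(209, 24)), -55) = Mul(Rational(-1279, 24), -55) = Rational(70345, 24) ≈ 2931.0)
Mul(-1, Z) = Mul(-1, Rational(70345, 24)) = Rational(-70345, 24)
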